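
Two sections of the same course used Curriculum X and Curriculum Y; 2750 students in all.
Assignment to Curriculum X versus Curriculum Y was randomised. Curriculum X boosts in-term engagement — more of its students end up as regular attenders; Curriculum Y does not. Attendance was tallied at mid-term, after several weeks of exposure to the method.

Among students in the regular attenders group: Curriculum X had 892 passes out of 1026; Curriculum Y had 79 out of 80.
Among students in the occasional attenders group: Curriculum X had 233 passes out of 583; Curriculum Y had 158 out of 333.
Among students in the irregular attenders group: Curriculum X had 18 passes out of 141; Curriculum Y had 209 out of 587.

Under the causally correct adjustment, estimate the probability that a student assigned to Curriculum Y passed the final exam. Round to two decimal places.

0.45

The mid-term attendance-specific comparison favours Curriculum Y throughout, but the pooled figures favour Curriculum X. The question is whether to condition on mid-term attendance.
Because the teaching method influences mid-term attendance, mid-term attendance is a post-treatment mediator, not a confounder. Stratifying on it would bias the estimate; the causal effect is the crude pooled difference.
So P(outcome | do(Curriculum Y)) is just the pooled rate for Curriculum Y: 446/1000 = 0.446.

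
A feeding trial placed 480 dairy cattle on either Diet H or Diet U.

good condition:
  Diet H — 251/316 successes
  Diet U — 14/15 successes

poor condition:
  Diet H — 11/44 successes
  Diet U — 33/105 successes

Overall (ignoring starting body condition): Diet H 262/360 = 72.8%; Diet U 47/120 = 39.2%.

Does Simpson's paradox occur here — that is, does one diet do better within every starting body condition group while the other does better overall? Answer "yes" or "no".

Within each starting body condition level (good condition 79.4% vs 93.3%; poor condition 25.0% vs 31.4%), Diet U has the higher rate every time. Pooled: 72.8% vs 39.2% — Diet H has the higher rate overall. The two comparisons disagree.

yes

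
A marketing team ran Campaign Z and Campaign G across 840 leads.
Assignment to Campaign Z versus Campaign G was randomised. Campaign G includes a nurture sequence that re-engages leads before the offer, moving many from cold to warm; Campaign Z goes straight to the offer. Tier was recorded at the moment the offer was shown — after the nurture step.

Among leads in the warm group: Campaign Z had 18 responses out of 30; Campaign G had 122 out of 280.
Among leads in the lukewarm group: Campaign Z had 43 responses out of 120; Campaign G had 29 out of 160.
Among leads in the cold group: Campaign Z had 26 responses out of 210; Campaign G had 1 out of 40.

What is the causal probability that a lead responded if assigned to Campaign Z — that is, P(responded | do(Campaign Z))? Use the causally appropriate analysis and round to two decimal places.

0.24

Within every engagement tier level Campaign Z has the higher rate, yet pooled Campaign G does — Simpson's reversal.
Engagement tier is recorded after the campaign and is itself shifted by it — it sits on the causal path from campaign to outcome. Conditioning on a mediator would strip out part of the effect we want; the pooled comparison gives the total causal effect.
So P(outcome | do(Campaign Z)) is just the pooled rate for Campaign Z: 87/360 = 0.242.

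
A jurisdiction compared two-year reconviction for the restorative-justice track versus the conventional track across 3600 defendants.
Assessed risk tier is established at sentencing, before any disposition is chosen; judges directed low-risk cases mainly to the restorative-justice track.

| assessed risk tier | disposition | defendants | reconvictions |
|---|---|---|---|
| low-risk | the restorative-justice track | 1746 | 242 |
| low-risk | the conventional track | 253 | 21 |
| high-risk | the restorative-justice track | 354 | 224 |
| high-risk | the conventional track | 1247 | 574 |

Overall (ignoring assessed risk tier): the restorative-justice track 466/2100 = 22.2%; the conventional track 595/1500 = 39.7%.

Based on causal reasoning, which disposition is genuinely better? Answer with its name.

Here assessed risk tier is a common cause — it drives both which disposition a case falls under and the outcome. The crude comparison mixes populations; the stratum-specific rates are the causally relevant ones.
Within each level — low-risk: 13.9% vs 8.3%; high-risk: 63.3% vs 46.0% — the conventional track is lower every time.

the conventional track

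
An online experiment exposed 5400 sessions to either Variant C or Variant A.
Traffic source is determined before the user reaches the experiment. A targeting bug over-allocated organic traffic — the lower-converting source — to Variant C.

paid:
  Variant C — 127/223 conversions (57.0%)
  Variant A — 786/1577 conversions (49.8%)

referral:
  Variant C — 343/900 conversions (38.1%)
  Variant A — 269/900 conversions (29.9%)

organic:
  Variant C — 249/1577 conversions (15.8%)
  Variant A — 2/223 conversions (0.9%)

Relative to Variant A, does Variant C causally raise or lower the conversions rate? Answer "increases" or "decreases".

increases

The imbalance in traffic source arose from how sessions were allocated, not from anything the variant did; and traffic source independently affects the outcome. The pooled gap is confounded — condition on traffic source.
Within each level — paid: 57.0% vs 49.8%; referral: 38.1% vs 29.9%; organic: 15.8% vs 0.9% — Variant C is higher every time.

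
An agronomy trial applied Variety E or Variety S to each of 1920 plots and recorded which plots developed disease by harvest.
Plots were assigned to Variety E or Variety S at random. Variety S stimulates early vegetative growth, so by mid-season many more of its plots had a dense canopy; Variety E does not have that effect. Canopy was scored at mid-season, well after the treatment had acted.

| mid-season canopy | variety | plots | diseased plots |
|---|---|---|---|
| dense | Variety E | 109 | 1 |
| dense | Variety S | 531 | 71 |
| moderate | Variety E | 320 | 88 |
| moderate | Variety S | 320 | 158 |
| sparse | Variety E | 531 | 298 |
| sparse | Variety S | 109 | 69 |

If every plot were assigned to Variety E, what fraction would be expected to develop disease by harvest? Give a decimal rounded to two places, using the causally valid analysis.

Within every mid-season canopy level Variety E has the lower rate, yet pooled Variety S does — Simpson's reversal.
Mid-season canopy is recorded after the variety and is itself shifted by it — it sits on the causal path from variety to outcome. Conditioning on a mediator would strip out part of the effect we want; the pooled comparison gives the total causal effect.
So P(outcome | do(Variety E)) is just the pooled rate for Variety E: 387/960 = 0.403.

0.40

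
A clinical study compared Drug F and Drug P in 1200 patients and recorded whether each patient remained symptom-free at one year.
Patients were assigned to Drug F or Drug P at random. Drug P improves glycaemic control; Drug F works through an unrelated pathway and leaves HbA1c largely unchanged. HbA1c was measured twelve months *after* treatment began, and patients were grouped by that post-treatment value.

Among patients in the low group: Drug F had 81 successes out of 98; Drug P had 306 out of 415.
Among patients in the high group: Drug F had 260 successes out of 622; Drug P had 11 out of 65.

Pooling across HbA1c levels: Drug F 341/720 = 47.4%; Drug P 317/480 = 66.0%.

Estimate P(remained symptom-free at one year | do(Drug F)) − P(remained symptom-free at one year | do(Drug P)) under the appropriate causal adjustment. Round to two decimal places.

-0.19

Drug F is higher inside every HbA1c stratum but Drug P is higher in aggregate. Whether to stratify depends on how HbA1c relates to the drug.
Because the drug influences HbA1c, HbA1c is a post-treatment mediator, not a confounder. Stratifying on it would bias the estimate; the causal effect is the crude pooled difference.
The causal difference is the pooled difference: 0.474 − 0.660 = -0.187.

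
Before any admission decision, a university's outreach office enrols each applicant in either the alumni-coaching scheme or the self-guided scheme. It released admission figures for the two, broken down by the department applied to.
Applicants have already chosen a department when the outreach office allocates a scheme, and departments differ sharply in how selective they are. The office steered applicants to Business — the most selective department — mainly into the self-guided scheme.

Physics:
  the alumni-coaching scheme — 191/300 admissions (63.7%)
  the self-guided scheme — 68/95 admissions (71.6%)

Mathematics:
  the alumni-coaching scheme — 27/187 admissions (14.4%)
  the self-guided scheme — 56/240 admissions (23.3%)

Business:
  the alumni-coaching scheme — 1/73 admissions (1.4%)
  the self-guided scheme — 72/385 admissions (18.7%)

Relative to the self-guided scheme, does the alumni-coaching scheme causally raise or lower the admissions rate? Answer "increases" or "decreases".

Within every department level the self-guided scheme has the higher rate, yet pooled the alumni-coaching scheme does — Simpson's reversal.
Here department is a common cause — it drives both which outreach scheme a case falls under and the outcome. The crude comparison mixes populations; the stratum-specific rates are the causally relevant ones.
Within each level — Physics: 63.7% vs 71.6%; Mathematics: 14.4% vs 23.3%; Business: 1.4% vs 18.7% — the self-guided scheme is higher every time.

decreases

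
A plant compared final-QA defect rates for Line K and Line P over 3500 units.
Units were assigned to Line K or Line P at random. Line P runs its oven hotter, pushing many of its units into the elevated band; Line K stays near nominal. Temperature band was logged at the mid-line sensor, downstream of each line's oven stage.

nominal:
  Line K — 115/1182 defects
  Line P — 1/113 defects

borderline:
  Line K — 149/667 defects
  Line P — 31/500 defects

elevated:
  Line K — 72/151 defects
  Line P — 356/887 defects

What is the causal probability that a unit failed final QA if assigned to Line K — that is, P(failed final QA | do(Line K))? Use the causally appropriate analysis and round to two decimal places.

The distribution of in-process temperature band is itself part of what the line does — it is an intermediate outcome. Holding it fixed would remove that part of the effect; the total effect is the pooled difference.
So P(outcome | do(Line K)) is just the pooled rate for Line K: 336/2000 = 0.168.

0.17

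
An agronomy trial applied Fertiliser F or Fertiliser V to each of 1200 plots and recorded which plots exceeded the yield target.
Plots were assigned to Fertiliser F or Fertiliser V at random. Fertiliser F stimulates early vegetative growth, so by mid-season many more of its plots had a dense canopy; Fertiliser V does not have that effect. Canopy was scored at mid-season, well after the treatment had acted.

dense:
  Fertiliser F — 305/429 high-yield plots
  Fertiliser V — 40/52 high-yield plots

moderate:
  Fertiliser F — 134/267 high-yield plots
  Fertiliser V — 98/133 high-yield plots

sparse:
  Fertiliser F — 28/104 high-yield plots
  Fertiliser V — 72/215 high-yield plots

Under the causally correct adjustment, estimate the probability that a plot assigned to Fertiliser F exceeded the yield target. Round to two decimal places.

0.58

Fertiliser V is higher inside every mid-season canopy stratum but Fertiliser F is higher in aggregate. Whether to stratify depends on how mid-season canopy relates to the fertiliser.
Mid-season canopy is downstream of the fertiliser. One should not condition on a consequence of treatment, so the overall rates are the right comparison.
So P(outcome | do(Fertiliser F)) is just the pooled rate for Fertiliser F: 467/800 = 0.584.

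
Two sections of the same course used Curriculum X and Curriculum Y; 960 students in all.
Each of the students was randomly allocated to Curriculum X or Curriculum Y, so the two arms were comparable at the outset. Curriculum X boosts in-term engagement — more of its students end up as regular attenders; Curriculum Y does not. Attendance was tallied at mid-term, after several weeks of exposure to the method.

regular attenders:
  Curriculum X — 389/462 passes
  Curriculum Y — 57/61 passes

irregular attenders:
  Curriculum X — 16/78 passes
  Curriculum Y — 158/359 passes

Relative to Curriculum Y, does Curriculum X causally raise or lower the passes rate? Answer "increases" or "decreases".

Because the teaching method influences mid-term attendance, mid-term attendance is a post-treatment mediator, not a confounder. Stratifying on it would bias the estimate; the causal effect is the crude pooled difference.
Pooled: Curriculum X 75.0% vs Curriculum Y 51.2%; Curriculum X is higher overall.

increases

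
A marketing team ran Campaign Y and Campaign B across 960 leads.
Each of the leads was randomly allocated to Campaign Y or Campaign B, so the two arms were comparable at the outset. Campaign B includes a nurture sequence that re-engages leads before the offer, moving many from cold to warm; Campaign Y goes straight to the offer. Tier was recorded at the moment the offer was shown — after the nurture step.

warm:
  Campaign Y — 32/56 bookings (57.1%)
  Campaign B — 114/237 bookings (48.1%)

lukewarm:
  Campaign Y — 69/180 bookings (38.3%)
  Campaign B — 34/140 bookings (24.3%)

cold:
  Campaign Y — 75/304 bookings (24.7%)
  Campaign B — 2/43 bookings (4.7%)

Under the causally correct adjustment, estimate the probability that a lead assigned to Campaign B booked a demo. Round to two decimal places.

Within every engagement tier level Campaign Y has the higher rate, yet pooled Campaign B does — Simpson's reversal.
Engagement tier is downstream of the campaign. One should not condition on a consequence of treatment, so the overall rates are the right comparison.
So P(outcome | do(Campaign B)) is just the pooled rate for Campaign B: 150/420 = 0.357.

0.36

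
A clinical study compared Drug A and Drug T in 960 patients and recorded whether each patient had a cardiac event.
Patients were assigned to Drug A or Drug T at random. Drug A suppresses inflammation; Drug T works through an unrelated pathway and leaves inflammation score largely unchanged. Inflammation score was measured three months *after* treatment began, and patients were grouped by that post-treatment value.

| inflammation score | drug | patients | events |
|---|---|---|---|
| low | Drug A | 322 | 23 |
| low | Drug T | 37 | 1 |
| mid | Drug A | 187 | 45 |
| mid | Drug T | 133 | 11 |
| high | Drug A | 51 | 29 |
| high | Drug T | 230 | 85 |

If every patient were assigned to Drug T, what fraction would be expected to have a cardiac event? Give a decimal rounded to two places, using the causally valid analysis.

Drug T is lower inside every inflammation score stratum but Drug A is lower in aggregate. Whether to stratify depends on how inflammation score relates to the drug.
Inflammation score lies on the pathway drug → inflammation score → outcome, so adjusting for it blocks the indirect effect. For the total causal effect of drug, use the unadjusted pooled rates.
So P(outcome | do(Drug T)) is just the pooled rate for Drug T: 97/400 = 0.242.

0.24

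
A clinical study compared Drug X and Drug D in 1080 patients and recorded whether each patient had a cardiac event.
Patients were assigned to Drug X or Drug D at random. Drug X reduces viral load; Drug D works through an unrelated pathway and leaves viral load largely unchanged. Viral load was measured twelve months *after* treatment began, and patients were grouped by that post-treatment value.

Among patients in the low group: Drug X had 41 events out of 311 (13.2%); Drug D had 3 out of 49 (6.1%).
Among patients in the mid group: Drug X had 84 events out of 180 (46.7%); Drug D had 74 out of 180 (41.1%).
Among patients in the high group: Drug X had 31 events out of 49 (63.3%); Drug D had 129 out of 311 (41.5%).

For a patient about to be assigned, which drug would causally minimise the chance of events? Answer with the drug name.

Drug X

The viral load-specific comparison favours Drug D throughout, but the pooled figures favour Drug X. The question is whether to condition on viral load.
Viral load here is a post-treatment variable shaped by the drug; conditioning on it would introduce bias rather than remove it. The overall comparison is the causal one.
Pooled: Drug X 28.9% vs Drug D 38.1%; Drug X is lower overall.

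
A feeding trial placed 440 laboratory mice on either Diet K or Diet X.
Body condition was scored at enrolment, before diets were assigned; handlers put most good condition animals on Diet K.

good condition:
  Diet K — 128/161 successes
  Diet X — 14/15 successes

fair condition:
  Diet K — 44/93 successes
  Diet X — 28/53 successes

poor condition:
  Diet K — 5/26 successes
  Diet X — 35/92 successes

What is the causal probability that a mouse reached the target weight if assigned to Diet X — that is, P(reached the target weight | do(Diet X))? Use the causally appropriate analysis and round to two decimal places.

The starting body condition-specific comparison favours Diet X throughout, but the pooled figures favour Diet K. The question is whether to condition on starting body condition.
Since starting body condition is a pre-existing factor (not a product of the diet) and it affects the outcome on its own, it is a confounder. The stratified rates, not the pooled rate, identify the causal effect.
Standardising Diet X to the population starting body condition mix: 0.400·14/15 + 0.332·28/53 + 0.268·35/92 = 0.651.

0.65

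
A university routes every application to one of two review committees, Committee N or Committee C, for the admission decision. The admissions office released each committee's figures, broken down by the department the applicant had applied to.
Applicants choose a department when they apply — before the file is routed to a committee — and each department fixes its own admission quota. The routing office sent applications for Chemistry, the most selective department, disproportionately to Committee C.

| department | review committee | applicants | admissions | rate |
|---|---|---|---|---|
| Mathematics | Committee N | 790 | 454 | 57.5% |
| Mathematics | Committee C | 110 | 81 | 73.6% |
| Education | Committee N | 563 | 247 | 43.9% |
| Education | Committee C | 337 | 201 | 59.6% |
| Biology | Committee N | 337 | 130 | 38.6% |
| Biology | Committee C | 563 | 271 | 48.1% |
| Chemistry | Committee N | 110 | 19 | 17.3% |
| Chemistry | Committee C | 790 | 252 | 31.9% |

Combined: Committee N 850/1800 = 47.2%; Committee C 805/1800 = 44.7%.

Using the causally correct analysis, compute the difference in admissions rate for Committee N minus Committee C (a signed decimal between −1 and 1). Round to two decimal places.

Within every department level Committee C has the higher rate, yet pooled Committee N does — Simpson's reversal.
Nothing the review committee does changes department; the imbalance is an allocation artefact. With department also predicting the outcome, the pooled figure is confounded, and the within-stratum comparison is the causal one.
Adjusting over the population distribution of department: 0.250·(0.575−0.736) + 0.250·(0.439−0.596) + 0.250·(0.386−0.481) + 0.250·(0.173−0.319) = -0.140.

-0.14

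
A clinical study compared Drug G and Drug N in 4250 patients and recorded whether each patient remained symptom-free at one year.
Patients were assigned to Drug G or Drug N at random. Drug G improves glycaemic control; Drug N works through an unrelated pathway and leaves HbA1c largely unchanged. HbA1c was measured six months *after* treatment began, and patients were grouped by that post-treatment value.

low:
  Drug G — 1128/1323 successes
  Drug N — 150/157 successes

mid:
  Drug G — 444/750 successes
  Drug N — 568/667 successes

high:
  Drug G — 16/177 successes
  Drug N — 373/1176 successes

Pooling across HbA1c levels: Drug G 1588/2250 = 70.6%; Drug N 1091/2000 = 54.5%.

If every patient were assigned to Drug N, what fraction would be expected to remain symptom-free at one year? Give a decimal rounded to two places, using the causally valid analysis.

Within every HbA1c level Drug N has the higher rate, yet pooled Drug G does — Simpson's reversal.
Because the drug influences HbA1c, HbA1c is a post-treatment mediator, not a confounder. Stratifying on it would bias the estimate; the causal effect is the crude pooled difference.
So P(outcome | do(Drug N)) is just the pooled rate for Drug N: 1091/2000 = 0.545.

0.55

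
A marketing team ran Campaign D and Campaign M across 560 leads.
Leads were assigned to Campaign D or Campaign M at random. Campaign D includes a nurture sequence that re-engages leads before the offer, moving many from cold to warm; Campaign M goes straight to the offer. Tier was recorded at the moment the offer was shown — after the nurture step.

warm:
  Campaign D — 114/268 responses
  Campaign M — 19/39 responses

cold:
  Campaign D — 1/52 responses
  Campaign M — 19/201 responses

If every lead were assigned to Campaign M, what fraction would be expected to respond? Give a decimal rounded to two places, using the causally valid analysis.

0.16

Engagement tier is recorded after the campaign and is itself shifted by it — it sits on the causal path from campaign to outcome. Conditioning on a mediator would strip out part of the effect we want; the pooled comparison gives the total causal effect.
So P(outcome | do(Campaign M)) is just the pooled rate for Campaign M: 38/240 = 0.158.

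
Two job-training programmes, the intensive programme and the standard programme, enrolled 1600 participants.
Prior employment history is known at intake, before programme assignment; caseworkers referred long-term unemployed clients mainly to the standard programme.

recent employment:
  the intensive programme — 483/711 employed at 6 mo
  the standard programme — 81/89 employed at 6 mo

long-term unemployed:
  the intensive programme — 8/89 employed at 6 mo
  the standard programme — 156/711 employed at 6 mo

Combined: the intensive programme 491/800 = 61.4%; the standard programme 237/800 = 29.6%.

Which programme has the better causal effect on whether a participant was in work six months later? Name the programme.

the standard programme

the standard programme is higher inside every prior employment history stratum but the intensive programme is higher in aggregate. Whether to stratify depends on how prior employment history relates to the programme.
Since prior employment history is a pre-existing factor (not a product of the programme) and it affects the outcome on its own, it is a confounder. The stratified rates, not the pooled rate, identify the causal effect.
Within each level — recent employment: 67.9% vs 91.0%; long-term unemployed: 9.0% vs 21.9% — the standard programme is higher every time.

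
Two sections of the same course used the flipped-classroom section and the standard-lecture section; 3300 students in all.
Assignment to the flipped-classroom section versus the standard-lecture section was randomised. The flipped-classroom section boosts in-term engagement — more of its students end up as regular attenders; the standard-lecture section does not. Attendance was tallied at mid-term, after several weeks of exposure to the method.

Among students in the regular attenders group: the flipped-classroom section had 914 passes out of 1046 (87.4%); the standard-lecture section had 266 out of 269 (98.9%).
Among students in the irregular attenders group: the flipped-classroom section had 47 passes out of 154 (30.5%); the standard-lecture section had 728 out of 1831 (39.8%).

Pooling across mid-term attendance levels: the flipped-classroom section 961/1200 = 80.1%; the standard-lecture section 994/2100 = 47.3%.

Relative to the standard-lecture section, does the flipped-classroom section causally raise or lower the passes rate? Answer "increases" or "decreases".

Stratifying would compare teaching methods among students the teaching methods themselves sorted into mid-term attendance groups — a form of selection on an intermediate. The unconditioned pooled rates give the total causal effect.
Pooled: the flipped-classroom section 80.1% vs the standard-lecture section 47.3%; the flipped-classroom section is higher overall.

increases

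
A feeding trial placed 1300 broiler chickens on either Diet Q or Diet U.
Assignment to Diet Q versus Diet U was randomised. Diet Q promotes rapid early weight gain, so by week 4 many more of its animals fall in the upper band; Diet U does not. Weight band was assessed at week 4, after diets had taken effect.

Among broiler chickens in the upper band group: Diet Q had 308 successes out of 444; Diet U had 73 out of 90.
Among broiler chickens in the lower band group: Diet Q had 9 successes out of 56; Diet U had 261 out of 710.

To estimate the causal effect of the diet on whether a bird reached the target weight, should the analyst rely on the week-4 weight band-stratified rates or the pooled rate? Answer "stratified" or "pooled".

pooled

Week-4 weight band is downstream of the diet. One should not condition on a consequence of treatment, so the overall rates are the right comparison.
Pooled: Diet Q 63.4% vs Diet U 41.8%; Diet Q is higher overall.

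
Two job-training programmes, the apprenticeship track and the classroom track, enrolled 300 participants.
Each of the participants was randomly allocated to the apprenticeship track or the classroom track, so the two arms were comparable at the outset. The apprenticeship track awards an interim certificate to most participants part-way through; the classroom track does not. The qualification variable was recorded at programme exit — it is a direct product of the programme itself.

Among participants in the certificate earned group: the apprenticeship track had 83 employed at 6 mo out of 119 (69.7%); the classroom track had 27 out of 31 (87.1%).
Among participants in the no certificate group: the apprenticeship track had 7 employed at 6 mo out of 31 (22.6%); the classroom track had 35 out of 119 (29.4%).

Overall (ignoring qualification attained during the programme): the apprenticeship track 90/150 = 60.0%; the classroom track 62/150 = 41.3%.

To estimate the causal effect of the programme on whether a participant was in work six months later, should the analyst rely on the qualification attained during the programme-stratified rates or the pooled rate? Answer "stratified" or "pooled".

Within every qualification attained during the programme level the classroom track has the higher rate, yet pooled the apprenticeship track does — Simpson's reversal.
Qualification attained during the programme is recorded after the programme and is itself shifted by it — it sits on the causal path from programme to outcome. Conditioning on a mediator would strip out part of the effect we want; the pooled comparison gives the total causal effect.
Pooled: the apprenticeship track 60.0% vs the classroom track 41.3%; the apprenticeship track is higher overall.

pooled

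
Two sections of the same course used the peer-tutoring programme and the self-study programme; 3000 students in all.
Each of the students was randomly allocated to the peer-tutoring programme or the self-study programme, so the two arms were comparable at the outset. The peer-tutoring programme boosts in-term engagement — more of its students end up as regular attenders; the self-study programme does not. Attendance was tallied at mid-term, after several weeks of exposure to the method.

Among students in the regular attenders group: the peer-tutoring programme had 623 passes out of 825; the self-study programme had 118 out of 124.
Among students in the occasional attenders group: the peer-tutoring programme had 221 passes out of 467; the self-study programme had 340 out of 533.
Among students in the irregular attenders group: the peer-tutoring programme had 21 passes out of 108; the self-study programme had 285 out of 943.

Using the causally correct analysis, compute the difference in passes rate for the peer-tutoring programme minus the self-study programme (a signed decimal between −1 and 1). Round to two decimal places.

The mid-term attendance-specific comparison favours the self-study programme throughout, but the pooled figures favour the peer-tutoring programme. The question is whether to condition on mid-term attendance.
Mid-term attendance here is a post-treatment variable shaped by the teaching method; conditioning on it would introduce bias rather than remove it. The overall comparison is the causal one.
The causal difference is the pooled difference: 0.618 − 0.464 = +0.153.

+0.15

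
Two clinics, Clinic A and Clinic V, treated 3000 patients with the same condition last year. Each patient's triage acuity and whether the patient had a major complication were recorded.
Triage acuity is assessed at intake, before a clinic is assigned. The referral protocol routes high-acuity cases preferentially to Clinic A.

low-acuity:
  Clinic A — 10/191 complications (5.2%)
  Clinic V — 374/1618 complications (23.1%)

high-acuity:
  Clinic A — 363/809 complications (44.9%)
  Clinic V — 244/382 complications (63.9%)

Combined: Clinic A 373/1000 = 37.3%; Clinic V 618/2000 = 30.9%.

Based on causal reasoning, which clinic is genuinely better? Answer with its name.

Triage acuity differs across clinics for reasons unrelated to any effect of the clinic itself, and it separately predicts the outcome — a classic confounder. We must compare within triage acuity levels.
Within each level — low-acuity: 5.2% vs 23.1%; high-acuity: 44.9% vs 63.9% — Clinic A is lower every time.

Clinic A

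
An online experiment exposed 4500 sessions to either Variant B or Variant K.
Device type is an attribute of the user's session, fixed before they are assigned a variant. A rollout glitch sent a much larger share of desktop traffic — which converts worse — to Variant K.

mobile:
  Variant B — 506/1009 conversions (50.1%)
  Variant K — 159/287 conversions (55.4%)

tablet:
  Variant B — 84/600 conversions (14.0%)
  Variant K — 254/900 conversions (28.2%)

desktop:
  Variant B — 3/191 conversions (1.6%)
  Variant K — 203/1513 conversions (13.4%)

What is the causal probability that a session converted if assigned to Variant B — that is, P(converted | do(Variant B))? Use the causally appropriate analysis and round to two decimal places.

0.20

Device type differs across variants for reasons unrelated to any effect of the variant itself, and it separately predicts the outcome — a classic confounder. We must compare within device type levels.
Standardising Variant B to the population device type mix: 0.288·506/1009 + 0.333·84/600 + 0.379·3/191 = 0.197.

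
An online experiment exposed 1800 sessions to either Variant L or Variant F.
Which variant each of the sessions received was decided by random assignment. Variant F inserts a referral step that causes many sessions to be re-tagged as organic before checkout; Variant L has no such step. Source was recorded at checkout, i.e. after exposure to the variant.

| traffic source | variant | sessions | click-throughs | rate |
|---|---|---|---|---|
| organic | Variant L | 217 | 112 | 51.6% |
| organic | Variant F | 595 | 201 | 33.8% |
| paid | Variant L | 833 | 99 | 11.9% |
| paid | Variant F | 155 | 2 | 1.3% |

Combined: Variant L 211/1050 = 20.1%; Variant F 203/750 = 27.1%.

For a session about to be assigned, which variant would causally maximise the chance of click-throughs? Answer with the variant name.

Variant F

Traffic source lies on the pathway variant → traffic source → outcome, so adjusting for it blocks the indirect effect. For the total causal effect of variant, use the unadjusted pooled rates.
Pooled: Variant L 20.1% vs Variant F 27.1%; Variant F is higher overall.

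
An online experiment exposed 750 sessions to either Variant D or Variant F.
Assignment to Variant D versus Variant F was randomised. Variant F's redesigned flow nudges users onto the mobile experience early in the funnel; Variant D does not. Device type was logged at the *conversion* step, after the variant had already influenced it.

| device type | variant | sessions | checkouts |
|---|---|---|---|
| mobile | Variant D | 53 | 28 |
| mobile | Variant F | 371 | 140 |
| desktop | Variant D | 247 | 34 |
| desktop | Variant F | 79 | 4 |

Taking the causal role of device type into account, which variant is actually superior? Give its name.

Device type lies on the pathway variant → device type → outcome, so adjusting for it blocks the indirect effect. For the total causal effect of variant, use the unadjusted pooled rates.
Pooled: Variant D 20.7% vs Variant F 32.0%; Variant F is higher overall.

Variant F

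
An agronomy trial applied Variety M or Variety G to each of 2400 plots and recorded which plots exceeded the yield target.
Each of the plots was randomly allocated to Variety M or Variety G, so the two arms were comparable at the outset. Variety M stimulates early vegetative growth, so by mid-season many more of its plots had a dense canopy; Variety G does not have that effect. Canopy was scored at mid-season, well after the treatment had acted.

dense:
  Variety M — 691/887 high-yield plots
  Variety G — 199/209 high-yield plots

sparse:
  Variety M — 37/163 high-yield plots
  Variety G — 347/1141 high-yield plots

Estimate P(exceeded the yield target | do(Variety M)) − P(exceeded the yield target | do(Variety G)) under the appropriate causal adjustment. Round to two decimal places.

Within every mid-season canopy level Variety G has the higher rate, yet pooled Variety M does — Simpson's reversal.
Because the variety influences mid-season canopy, mid-season canopy is a post-treatment mediator, not a confounder. Stratifying on it would bias the estimate; the causal effect is the crude pooled difference.
The causal difference is the pooled difference: 0.693 − 0.404 = +0.289.

+0.29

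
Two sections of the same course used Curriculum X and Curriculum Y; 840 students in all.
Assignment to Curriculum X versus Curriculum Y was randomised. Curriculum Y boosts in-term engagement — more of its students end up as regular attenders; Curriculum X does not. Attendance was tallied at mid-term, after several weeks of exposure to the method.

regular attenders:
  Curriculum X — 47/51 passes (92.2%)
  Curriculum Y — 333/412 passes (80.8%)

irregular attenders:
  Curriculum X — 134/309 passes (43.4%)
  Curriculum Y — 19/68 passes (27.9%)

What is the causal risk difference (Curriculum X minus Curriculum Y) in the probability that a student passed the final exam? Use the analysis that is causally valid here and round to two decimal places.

-0.23

Within every mid-term attendance level Curriculum X has the higher rate, yet pooled Curriculum Y does — Simpson's reversal.
Mid-term attendance is downstream of the teaching method. One should not condition on a consequence of treatment, so the overall rates are the right comparison.
The causal difference is the pooled difference: 0.503 − 0.733 = -0.231.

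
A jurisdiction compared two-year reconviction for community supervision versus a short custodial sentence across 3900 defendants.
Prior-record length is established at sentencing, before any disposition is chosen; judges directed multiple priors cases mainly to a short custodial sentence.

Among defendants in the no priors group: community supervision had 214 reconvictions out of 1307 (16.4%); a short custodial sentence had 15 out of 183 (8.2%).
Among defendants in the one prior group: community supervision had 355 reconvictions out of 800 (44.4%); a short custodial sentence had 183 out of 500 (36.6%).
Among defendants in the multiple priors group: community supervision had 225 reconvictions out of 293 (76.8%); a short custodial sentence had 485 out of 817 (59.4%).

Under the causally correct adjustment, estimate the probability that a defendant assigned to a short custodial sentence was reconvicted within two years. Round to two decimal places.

0.32

The prior-record length-specific comparison favours a short custodial sentence throughout, but the pooled figures favour community supervision. The question is whether to condition on prior-record length.
Prior-record length is set before the disposition has any effect — it is not caused by the disposition — and it independently drives the outcome. That makes it a confounder, so the causal comparison is within prior-record length levels.
Standardising a short custodial sentence to the population prior-record length mix: 0.382·15/183 + 0.333·183/500 + 0.285·485/817 = 0.322.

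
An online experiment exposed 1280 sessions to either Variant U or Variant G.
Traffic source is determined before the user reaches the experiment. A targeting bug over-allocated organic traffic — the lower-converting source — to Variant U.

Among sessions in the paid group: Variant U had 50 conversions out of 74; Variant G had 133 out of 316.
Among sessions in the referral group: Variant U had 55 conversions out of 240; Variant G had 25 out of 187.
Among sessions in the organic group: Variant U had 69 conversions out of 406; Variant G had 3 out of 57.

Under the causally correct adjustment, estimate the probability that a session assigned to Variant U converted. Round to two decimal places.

Here traffic source is a common cause — it drives both which variant a case falls under and the outcome. The crude comparison mixes populations; the stratum-specific rates are the causally relevant ones.
Standardising Variant U to the population traffic source mix: 0.305·50/74 + 0.334·55/240 + 0.362·69/406 = 0.344.

0.34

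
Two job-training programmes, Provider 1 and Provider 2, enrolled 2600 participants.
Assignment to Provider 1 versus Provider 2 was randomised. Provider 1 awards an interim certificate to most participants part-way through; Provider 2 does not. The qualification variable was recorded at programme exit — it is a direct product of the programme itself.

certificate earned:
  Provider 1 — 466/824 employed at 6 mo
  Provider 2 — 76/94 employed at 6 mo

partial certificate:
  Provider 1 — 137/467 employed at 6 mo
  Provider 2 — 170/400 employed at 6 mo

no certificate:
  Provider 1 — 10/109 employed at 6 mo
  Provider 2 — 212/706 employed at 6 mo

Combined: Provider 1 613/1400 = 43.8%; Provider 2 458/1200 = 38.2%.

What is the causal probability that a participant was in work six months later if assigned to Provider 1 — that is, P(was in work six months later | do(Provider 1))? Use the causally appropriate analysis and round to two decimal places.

Qualification attained during the programme here is a post-treatment variable shaped by the programme; conditioning on it would introduce bias rather than remove it. The overall comparison is the causal one.
So P(outcome | do(Provider 1)) is just the pooled rate for Provider 1: 613/1400 = 0.438.

0.44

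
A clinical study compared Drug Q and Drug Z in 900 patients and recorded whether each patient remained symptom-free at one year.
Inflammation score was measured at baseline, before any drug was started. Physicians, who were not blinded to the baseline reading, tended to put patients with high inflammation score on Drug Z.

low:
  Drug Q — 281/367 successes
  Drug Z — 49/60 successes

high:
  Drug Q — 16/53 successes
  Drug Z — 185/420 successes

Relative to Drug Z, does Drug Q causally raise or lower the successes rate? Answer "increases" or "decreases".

The inflammation score-specific comparison favours Drug Z throughout, but the pooled figures favour Drug Q. The question is whether to condition on inflammation score.
The imbalance in inflammation score arose from how patients were allocated, not from anything the drug did; and inflammation score independently affects the outcome. The pooled gap is confounded — condition on inflammation score.
Within each level — low: 76.6% vs 81.7%; high: 30.2% vs 44.0% — Drug Z is higher every time.

decreases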